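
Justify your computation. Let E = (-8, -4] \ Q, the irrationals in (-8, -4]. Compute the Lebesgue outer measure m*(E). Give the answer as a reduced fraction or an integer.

The interval I = (-8, -4] has m(I) = -4 - (-8) = 4 (endpoints are measure-zero, so open/closed/half-open agree). Write I = (I cap Q) u (I \ Q). The rationals in I are countable, so m*(I cap Q) = 0 (cover each rational by intervals whose total length is arbitrarily small). By countable subadditivity m*(I) <= m*(I cap Q) + m*(I \ Q), hence m*(I \ Q) >= m(I) = 4. The reverse inequality m*(I \ Q) <= m*(I) = 4 is trivial since (I \ Q) is a subset of I. Therefore m*(I \ Q) = 4.

4


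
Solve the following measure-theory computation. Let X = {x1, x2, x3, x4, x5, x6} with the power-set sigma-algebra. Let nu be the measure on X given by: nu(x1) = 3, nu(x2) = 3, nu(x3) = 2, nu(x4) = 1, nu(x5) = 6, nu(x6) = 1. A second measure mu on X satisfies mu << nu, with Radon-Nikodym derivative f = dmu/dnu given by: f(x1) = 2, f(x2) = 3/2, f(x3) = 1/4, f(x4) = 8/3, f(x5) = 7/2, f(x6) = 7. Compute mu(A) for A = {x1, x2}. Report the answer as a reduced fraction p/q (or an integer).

By the defining property of the Radon-Nikodym derivative, for every measurable set A,
  mu(A) = integral_A f dnu.
Since nu is a discrete measure concentrated on the atoms of X, the integral over A reduces to the sum
  mu(A) = sum_{x in A} f(x) * nu({x}).
Computing each term:
  x1: f(x1) * nu(x1) = 2 * 3 = 6.
  x2: f(x2) * nu(x2) = 3/2 * 3 = 9/2.
Summing: mu(A) = 6 + 9/2 = 21/2.

21/2


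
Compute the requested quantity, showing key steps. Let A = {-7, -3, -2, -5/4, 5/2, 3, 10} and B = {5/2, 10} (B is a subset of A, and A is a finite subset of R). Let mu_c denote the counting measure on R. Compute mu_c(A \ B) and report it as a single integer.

Counting measure assigns mu_c(E) = |E| (number of elements) when E is finite. For B subset A, A \ B is the set of elements of A not in B, so |A \ B| = |A| - |B|.
|A| = 7, |B| = 2, so mu_c(A \ B) = 7 - 2 = 5.

5


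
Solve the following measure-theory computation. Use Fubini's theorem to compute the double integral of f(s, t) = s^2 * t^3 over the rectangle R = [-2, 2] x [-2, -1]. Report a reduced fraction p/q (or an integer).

f(s, t) is a tensor product of a function of s and a function of t, and both factors are bounded continuous (hence Lebesgue integrable) on the rectangle, so Fubini's theorem applies:
  integral_R f d(m x m) = (integral_a1^b1 s^2 ds) * (integral_a2^b2 t^3 dt).
Inner integral in s: integral_{-2}^{2} s^2 ds = (2^3 - (-2)^3)/3
  = 16/3.
Inner integral in t: integral_{-2}^{-1} t^3 dt = ((-1)^4 - (-2)^4)/4
  = -15/4.
Product: (16/3) * (-15/4) = -20.

-20


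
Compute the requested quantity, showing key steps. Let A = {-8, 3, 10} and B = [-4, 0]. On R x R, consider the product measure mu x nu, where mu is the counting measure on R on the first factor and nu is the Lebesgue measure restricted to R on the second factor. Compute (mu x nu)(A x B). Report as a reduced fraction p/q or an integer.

For a measurable rectangle A x B, the product measure satisfies
  (mu x nu)(A x B) = mu(A) * nu(B).
  mu(A) = 3.
  nu(B) = 4.
  (mu x nu)(A x B) = 3 * 4 = 12.

12


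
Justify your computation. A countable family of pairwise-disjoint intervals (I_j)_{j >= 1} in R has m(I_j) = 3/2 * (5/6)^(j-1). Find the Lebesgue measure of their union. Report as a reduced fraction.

By countable additivity of the Lebesgue measure on pairwise disjoint measurable sets,
  m(union_{j >= 1} I_j) = sum_{j >= 1} m(I_j) = sum_{j >= 1} a * r^(j-1),
  with a = 3/2 and r = 5/6.
Since 0 < r = 5/6 < 1, the geometric series converges:
  sum_{j >= 1} a * r^(j-1) = a / (1 - r).
  = 3/2 / (1 - 5/6)
  = 3/2 / (1/6)
  = 9.

9


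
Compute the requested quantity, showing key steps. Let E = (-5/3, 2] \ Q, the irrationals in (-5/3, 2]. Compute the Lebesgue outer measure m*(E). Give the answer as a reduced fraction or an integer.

The interval I = (-5/3, 2] has m(I) = 2 - (-5/3) = 11/3 (endpoints are measure-zero, so open/closed/half-open agree). Write I = (I cap Q) u (I \ Q). The rationals in I are countable, so m*(I cap Q) = 0 (cover each rational by intervals whose total length is arbitrarily small). By countable subadditivity m*(I) <= m*(I cap Q) + m*(I \ Q), hence m*(I \ Q) >= m(I) = 11/3. The reverse inequality m*(I \ Q) <= m*(I) = 11/3 is trivial since (I \ Q) is a subset of I. Therefore m*(I \ Q) = 11/3.

11/3


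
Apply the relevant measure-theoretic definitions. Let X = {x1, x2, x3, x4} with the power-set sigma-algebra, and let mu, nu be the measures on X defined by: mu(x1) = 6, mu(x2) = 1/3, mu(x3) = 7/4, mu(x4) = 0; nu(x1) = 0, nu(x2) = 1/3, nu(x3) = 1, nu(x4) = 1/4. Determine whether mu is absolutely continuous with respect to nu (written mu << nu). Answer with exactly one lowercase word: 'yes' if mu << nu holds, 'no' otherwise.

mu << nu means: every nu-null measurable set is also mu-null; equivalently, for every atom x, if nu({x}) = 0 then mu({x}) = 0.
Checking each atom:
  x1: nu = 0, mu = 6 > 0 -> violates mu << nu.
  x2: nu = 1/3 > 0 -> no constraint.
  x3: nu = 1 > 0 -> no constraint.
  x4: nu = 1/4 > 0 -> no constraint.
The atom(s) x1 violate the condition (nu = 0 but mu > 0). Therefore mu is NOT absolutely continuous w.r.t. nu.

no


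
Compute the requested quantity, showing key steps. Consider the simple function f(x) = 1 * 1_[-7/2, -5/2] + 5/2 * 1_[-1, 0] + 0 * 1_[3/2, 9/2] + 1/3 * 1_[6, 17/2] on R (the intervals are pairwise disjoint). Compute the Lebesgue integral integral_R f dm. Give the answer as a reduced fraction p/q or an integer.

For a simple function f = sum_i c_i * 1_{A_i} with disjoint A_i,
  integral f dm = sum_i c_i * m(A_i).
Lengths of the A_i:
  m(A_1) = -5/2 - (-7/2) = 1.
  m(A_2) = 0 - (-1) = 1.
  m(A_3) = 9/2 - 3/2 = 3.
  m(A_4) = 17/2 - 6 = 5/2.
Contributions c_i * m(A_i):
  (1) * (1) = 1.
  (5/2) * (1) = 5/2.
  (0) * (3) = 0.
  (1/3) * (5/2) = 5/6.
Total: 1 + 5/2 + 0 + 5/6 = 13/3.

13/3


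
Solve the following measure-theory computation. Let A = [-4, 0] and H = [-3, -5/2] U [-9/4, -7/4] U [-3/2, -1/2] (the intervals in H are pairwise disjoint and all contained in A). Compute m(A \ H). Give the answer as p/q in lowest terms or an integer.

The ambient interval has length m(A) = 0 - (-4) = 4.
Since the holes are disjoint and sit inside A, by finite additivity
  m(H) = sum_i (b_i - a_i), and m(A \ H) = m(A) - m(H).
Computing the hole measures:
  m(H_1) = -5/2 - (-3) = 1/2.
  m(H_2) = -7/4 - (-9/4) = 1/2.
  m(H_3) = -1/2 - (-3/2) = 1.
Summed: m(H) = 1/2 + 1/2 + 1 = 2.
So m(A \ H) = 4 - 2 = 2.

2


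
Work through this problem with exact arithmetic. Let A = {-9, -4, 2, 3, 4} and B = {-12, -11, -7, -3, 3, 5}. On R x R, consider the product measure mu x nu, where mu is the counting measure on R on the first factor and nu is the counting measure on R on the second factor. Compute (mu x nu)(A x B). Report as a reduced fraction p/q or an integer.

For a measurable rectangle A x B, the product measure satisfies
  (mu x nu)(A x B) = mu(A) * nu(B).
  mu(A) = 5.
  nu(B) = 6.
  (mu x nu)(A x B) = 5 * 6 = 30.

30


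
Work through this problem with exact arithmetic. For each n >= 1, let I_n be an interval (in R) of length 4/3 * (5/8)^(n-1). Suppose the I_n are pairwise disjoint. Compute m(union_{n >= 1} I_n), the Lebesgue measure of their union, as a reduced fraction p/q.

By countable additivity of the Lebesgue measure on pairwise disjoint measurable sets,
  m(union_{n >= 1} I_n) = sum_{n >= 1} m(I_n) = sum_{n >= 1} a * r^(n-1),
  with a = 4/3 and r = 5/8.
Since 0 < r = 5/8 < 1, the geometric series converges:
  sum_{n >= 1} a * r^(n-1) = a / (1 - r).
  = 4/3 / (1 - 5/8)
  = 4/3 / (3/8)
  = 32/9.

32/9


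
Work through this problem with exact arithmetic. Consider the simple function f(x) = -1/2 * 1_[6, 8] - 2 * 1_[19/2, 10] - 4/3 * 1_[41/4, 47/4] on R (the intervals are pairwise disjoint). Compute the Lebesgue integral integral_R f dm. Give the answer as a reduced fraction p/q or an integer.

For a simple function f = sum_i c_i * 1_{A_i} with disjoint A_i,
  integral f dm = sum_i c_i * m(A_i).
Lengths of the A_i:
  m(A_1) = 8 - 6 = 2.
  m(A_2) = 10 - 19/2 = 1/2.
  m(A_3) = 47/4 - 41/4 = 3/2.
Contributions c_i * m(A_i):
  (-1/2) * (2) = -1.
  (-2) * (1/2) = -1.
  (-4/3) * (3/2) = -2.
Total: -1 - 1 - 2 = -4.

-4


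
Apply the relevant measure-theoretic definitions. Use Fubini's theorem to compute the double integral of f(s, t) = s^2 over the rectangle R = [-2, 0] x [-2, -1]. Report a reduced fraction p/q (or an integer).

f(s, t) is a tensor product of a function of s and a function of t, and both factors are bounded continuous (hence Lebesgue integrable) on the rectangle, so Fubini's theorem applies:
  integral_R f d(m x m) = (integral_a1^b1 s^2 ds) * (integral_a2^b2 1 dt).
Inner integral in s: integral_{-2}^{0} s^2 ds = (0^3 - (-2)^3)/3
  = 8/3.
Inner integral in t: integral_{-2}^{-1} 1 dt = ((-1)^1 - (-2)^1)/1
  = 1.
Product: (8/3) * (1) = 8/3.

8/3


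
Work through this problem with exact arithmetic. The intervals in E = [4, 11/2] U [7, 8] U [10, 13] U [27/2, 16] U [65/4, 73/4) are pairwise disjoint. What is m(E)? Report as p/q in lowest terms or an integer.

For pairwise disjoint intervals, m(union_i I_i) = sum_i m(I_i),
and m is invariant under swapping open/closed endpoints (single points have measure 0).
So m(E) = sum_i (b_i - a_i).
  I_1 has length 11/2 - 4 = 3/2.
  I_2 has length 8 - 7 = 1.
  I_3 has length 13 - 10 = 3.
  I_4 has length 16 - 27/2 = 5/2.
  I_5 has length 73/4 - 65/4 = 2.
Summing:
  m(E) = 3/2 + 1 + 3 + 5/2 + 2 = 10.

10


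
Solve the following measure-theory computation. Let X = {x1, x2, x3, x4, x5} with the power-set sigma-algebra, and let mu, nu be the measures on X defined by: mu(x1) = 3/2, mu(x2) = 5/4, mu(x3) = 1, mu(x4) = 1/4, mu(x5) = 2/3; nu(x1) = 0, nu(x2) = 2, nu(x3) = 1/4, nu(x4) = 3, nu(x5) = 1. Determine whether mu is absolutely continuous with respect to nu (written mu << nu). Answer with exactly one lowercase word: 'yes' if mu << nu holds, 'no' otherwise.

mu << nu means: every nu-null measurable set is also mu-null; equivalently, for every atom x, if nu({x}) = 0 then mu({x}) = 0.
Checking each atom:
  x1: nu = 0, mu = 3/2 > 0 -> violates mu << nu.
  x2: nu = 2 > 0 -> no constraint.
  x3: nu = 1/4 > 0 -> no constraint.
  x4: nu = 3 > 0 -> no constraint.
  x5: nu = 1 > 0 -> no constraint.
The atom(s) x1 violate the condition (nu = 0 but mu > 0). Therefore mu is NOT absolutely continuous w.r.t. nu.

no


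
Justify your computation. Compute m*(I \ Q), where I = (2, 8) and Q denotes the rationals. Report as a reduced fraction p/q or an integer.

The interval I = (2, 8) has m(I) = 8 - 2 = 6 (endpoints are measure-zero, so open/closed/half-open agree). Write I = (I cap Q) u (I \ Q). The rationals in I are countable, so m*(I cap Q) = 0 (cover each rational by intervals whose total length is arbitrarily small). By countable subadditivity m*(I) <= m*(I cap Q) + m*(I \ Q), hence m*(I \ Q) >= m(I) = 6. The reverse inequality m*(I \ Q) <= m*(I) = 6 is trivial since (I \ Q) is a subset of I. Therefore m*(I \ Q) = 6.

6


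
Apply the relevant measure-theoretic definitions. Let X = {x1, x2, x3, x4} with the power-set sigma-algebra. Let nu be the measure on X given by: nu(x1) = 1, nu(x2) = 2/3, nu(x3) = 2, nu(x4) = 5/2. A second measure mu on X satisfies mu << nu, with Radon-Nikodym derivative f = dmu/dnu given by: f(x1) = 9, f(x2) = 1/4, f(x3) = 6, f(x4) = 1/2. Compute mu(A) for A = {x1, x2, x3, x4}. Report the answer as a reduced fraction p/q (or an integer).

By the defining property of the Radon-Nikodym derivative, for every measurable set A,
  mu(A) = integral_A f dnu.
Since nu is a discrete measure concentrated on the atoms of X, the integral over A reduces to the sum
  mu(A) = sum_{x in A} f(x) * nu({x}).
Computing each term:
  x1: f(x1) * nu(x1) = 9 * 1 = 9.
  x2: f(x2) * nu(x2) = 1/4 * 2/3 = 1/6.
  x3: f(x3) * nu(x3) = 6 * 2 = 12.
  x4: f(x4) * nu(x4) = 1/2 * 5/2 = 5/4.
Summing: mu(A) = 9 + 1/6 + 12 + 5/4 = 269/12.

269/12


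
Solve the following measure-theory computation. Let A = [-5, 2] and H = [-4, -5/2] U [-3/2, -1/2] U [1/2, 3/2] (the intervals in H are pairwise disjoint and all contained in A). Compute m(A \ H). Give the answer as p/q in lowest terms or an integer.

The ambient interval has length m(A) = 2 - (-5) = 7.
Since the holes are disjoint and sit inside A, by finite additivity
  m(H) = sum_i (b_i - a_i), and m(A \ H) = m(A) - m(H).
Computing the hole measures:
  m(H_1) = -5/2 - (-4) = 3/2.
  m(H_2) = -1/2 - (-3/2) = 1.
  m(H_3) = 3/2 - 1/2 = 1.
Summed: m(H) = 3/2 + 1 + 1 = 7/2.
So m(A \ H) = 7 - 7/2 = 7/2.

7/2


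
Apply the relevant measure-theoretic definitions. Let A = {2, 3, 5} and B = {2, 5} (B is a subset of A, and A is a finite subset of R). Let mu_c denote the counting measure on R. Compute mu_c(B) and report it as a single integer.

Counting measure assigns mu_c(E) = |E| (number of elements) when E is finite.
B has 2 element(s), so mu_c(B) = 2.

2


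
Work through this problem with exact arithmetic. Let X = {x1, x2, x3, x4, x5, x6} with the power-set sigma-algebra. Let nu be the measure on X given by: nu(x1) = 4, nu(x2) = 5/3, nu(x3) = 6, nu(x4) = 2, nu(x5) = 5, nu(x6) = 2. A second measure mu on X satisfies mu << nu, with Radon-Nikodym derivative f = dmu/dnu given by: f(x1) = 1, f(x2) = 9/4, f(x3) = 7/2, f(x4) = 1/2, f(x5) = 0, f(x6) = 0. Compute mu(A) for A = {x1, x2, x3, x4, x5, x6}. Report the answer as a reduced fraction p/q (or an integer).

By the defining property of the Radon-Nikodym derivative, for every measurable set A,
  mu(A) = integral_A f dnu.
Since nu is a discrete measure concentrated on the atoms of X, the integral over A reduces to the sum
  mu(A) = sum_{x in A} f(x) * nu({x}).
Computing each term:
  x1: f(x1) * nu(x1) = 1 * 4 = 4.
  x2: f(x2) * nu(x2) = 9/4 * 5/3 = 15/4.
  x3: f(x3) * nu(x3) = 7/2 * 6 = 21.
  x4: f(x4) * nu(x4) = 1/2 * 2 = 1.
  x5: f(x5) * nu(x5) = 0 * 5 = 0.
  x6: f(x6) * nu(x6) = 0 * 2 = 0.
Summing: mu(A) = 4 + 15/4 + 21 + 1 + 0 + 0 = 119/4.

119/4


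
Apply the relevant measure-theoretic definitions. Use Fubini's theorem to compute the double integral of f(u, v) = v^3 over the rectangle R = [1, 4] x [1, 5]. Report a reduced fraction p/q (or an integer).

f(u, v) is a tensor product of a function of u and a function of v, and both factors are bounded continuous (hence Lebesgue integrable) on the rectangle, so Fubini's theorem applies:
  integral_R f d(m x m) = (integral_a1^b1 1 du) * (integral_a2^b2 v^3 dv).
Inner integral in u: integral_{1}^{4} 1 du = (4^1 - 1^1)/1
  = 3.
Inner integral in v: integral_{1}^{5} v^3 dv = (5^4 - 1^4)/4
  = 156.
Product: (3) * (156) = 468.

468


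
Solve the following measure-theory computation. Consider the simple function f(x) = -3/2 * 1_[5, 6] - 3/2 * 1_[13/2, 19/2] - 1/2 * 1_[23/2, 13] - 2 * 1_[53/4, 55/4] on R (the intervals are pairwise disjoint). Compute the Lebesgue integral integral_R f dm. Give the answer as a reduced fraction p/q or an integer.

For a simple function f = sum_i c_i * 1_{A_i} with disjoint A_i,
  integral f dm = sum_i c_i * m(A_i).
Lengths of the A_i:
  m(A_1) = 6 - 5 = 1.
  m(A_2) = 19/2 - 13/2 = 3.
  m(A_3) = 13 - 23/2 = 3/2.
  m(A_4) = 55/4 - 53/4 = 1/2.
Contributions c_i * m(A_i):
  (-3/2) * (1) = -3/2.
  (-3/2) * (3) = -9/2.
  (-1/2) * (3/2) = -3/4.
  (-2) * (1/2) = -1.
Total: -3/2 - 9/2 - 3/4 - 1 = -31/4.

-31/4


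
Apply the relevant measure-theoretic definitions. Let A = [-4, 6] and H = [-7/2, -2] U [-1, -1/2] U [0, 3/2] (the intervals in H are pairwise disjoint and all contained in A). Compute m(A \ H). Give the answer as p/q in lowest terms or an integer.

The ambient interval has length m(A) = 6 - (-4) = 10.
Since the holes are disjoint and sit inside A, by finite additivity
  m(H) = sum_i (b_i - a_i), and m(A \ H) = m(A) - m(H).
Computing the hole measures:
  m(H_1) = -2 - (-7/2) = 3/2.
  m(H_2) = -1/2 - (-1) = 1/2.
  m(H_3) = 3/2 - 0 = 3/2.
Summed: m(H) = 3/2 + 1/2 + 3/2 = 7/2.
So m(A \ H) = 10 - 7/2 = 13/2.

13/2


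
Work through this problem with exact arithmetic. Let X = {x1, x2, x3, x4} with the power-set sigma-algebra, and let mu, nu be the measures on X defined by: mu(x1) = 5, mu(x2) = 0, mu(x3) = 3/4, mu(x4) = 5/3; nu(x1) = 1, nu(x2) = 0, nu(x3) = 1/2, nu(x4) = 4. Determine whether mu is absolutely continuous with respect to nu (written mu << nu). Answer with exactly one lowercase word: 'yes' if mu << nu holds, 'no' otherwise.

mu << nu means: every nu-null measurable set is also mu-null; equivalently, for every atom x, if nu({x}) = 0 then mu({x}) = 0.
Checking each atom:
  x1: nu = 1 > 0 -> no constraint.
  x2: nu = 0, mu = 0 -> consistent with mu << nu.
  x3: nu = 1/2 > 0 -> no constraint.
  x4: nu = 4 > 0 -> no constraint.
No atom violates the condition. Therefore mu << nu.

yes


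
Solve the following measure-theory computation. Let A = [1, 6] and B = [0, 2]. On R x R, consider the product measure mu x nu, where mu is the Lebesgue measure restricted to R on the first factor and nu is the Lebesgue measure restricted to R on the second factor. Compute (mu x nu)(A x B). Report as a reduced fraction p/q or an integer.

For a measurable rectangle A x B, the product measure satisfies
  (mu x nu)(A x B) = mu(A) * nu(B).
  mu(A) = 5.
  nu(B) = 2.
  (mu x nu)(A x B) = 5 * 2 = 10.

10


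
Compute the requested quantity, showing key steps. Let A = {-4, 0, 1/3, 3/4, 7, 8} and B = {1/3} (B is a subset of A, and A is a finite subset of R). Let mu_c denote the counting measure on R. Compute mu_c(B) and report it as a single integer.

Counting measure assigns mu_c(E) = |E| (number of elements) when E is finite.
B has 1 element(s), so mu_c(B) = 1.

1


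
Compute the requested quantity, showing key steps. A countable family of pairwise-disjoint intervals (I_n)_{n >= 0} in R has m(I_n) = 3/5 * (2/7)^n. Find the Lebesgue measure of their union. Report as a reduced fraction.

By countable additivity of the Lebesgue measure on pairwise disjoint measurable sets,
  m(union_{n >= 0} I_n) = sum_{n >= 0} m(I_n) = sum_{n >= 0} a * r^n,
  with a = 3/5 and r = 2/7.
Since 0 < r = 2/7 < 1, the geometric series converges:
  sum_{n >= 0} a * r^n = a / (1 - r).
  = 3/5 / (1 - 2/7)
  = 3/5 / (5/7)
  = 21/25.

21/25


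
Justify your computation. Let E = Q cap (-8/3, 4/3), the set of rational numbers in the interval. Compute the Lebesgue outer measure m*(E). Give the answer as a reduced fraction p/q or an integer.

Q cap (-8/3, 4/3) is countable; list its elements as q_1, q_2, ... . Fix eps > 0 and cover the k-th point by an interval of length eps * 2^(-k). The cover has total length eps * sum_{k>=1} 2^(-k) = eps, so by definition of outer measure m*(Q cap (-8/3, 4/3)) <= eps. Since eps was arbitrary and m* >= 0, the outer measure is 0.

0


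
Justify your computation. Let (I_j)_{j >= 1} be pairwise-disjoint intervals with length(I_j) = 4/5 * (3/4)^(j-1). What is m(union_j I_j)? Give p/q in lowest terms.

By countable additivity of the Lebesgue measure on pairwise disjoint measurable sets,
  m(union_{j >= 1} I_j) = sum_{j >= 1} m(I_j) = sum_{j >= 1} a * r^(j-1),
  with a = 4/5 and r = 3/4.
Since 0 < r = 3/4 < 1, the geometric series converges:
  sum_{j >= 1} a * r^(j-1) = a / (1 - r).
  = 4/5 / (1 - 3/4)
  = 4/5 / (1/4)
  = 16/5.

16/5


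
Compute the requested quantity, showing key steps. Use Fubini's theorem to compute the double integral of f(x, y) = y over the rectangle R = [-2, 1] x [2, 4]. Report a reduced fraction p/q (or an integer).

f(x, y) is a tensor product of a function of x and a function of y, and both factors are bounded continuous (hence Lebesgue integrable) on the rectangle, so Fubini's theorem applies:
  integral_R f d(m x m) = (integral_a1^b1 1 dx) * (integral_a2^b2 y dy).
Inner integral in x: integral_{-2}^{1} 1 dx = (1^1 - (-2)^1)/1
  = 3.
Inner integral in y: integral_{2}^{4} y dy = (4^2 - 2^2)/2
  = 6.
Product: (3) * (6) = 18.

18


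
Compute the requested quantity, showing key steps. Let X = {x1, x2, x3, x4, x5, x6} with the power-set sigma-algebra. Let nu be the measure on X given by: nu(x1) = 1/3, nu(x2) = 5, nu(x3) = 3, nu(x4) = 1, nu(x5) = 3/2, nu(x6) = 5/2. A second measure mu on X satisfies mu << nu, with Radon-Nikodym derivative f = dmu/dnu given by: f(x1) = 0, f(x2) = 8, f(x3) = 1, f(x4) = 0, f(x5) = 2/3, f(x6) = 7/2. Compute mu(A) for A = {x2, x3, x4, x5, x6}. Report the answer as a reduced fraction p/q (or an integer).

By the defining property of the Radon-Nikodym derivative, for every measurable set A,
  mu(A) = integral_A f dnu.
Since nu is a discrete measure concentrated on the atoms of X, the integral over A reduces to the sum
  mu(A) = sum_{x in A} f(x) * nu({x}).
Computing each term:
  x2: f(x2) * nu(x2) = 8 * 5 = 40.
  x3: f(x3) * nu(x3) = 1 * 3 = 3.
  x4: f(x4) * nu(x4) = 0 * 1 = 0.
  x5: f(x5) * nu(x5) = 2/3 * 3/2 = 1.
  x6: f(x6) * nu(x6) = 7/2 * 5/2 = 35/4.
Summing: mu(A) = 40 + 3 + 0 + 1 + 35/4 = 211/4.

211/4


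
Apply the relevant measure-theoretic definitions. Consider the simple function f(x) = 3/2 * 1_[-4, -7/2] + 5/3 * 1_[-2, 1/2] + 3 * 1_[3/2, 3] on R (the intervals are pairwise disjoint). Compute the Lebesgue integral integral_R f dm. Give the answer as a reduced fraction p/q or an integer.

For a simple function f = sum_i c_i * 1_{A_i} with disjoint A_i,
  integral f dm = sum_i c_i * m(A_i).
Lengths of the A_i:
  m(A_1) = -7/2 - (-4) = 1/2.
  m(A_2) = 1/2 - (-2) = 5/2.
  m(A_3) = 3 - 3/2 = 3/2.
Contributions c_i * m(A_i):
  (3/2) * (1/2) = 3/4.
  (5/3) * (5/2) = 25/6.
  (3) * (3/2) = 9/2.
Total: 3/4 + 25/6 + 9/2 = 113/12.

113/12


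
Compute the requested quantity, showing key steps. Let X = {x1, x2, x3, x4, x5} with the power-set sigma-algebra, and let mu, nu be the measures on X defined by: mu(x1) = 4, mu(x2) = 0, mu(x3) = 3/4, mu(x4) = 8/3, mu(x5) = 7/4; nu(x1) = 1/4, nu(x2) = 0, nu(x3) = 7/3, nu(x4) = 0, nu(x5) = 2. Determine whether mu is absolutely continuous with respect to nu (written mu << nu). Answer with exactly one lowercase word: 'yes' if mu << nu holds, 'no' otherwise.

mu << nu means: every nu-null measurable set is also mu-null; equivalently, for every atom x, if nu({x}) = 0 then mu({x}) = 0.
Checking each atom:
  x1: nu = 1/4 > 0 -> no constraint.
  x2: nu = 0, mu = 0 -> consistent with mu << nu.
  x3: nu = 7/3 > 0 -> no constraint.
  x4: nu = 0, mu = 8/3 > 0 -> violates mu << nu.
  x5: nu = 2 > 0 -> no constraint.
The atom(s) x4 violate the condition (nu = 0 but mu > 0). Therefore mu is NOT absolutely continuous w.r.t. nu.

no


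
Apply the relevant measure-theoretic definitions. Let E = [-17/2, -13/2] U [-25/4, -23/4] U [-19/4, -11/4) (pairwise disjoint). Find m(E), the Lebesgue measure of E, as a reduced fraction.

For pairwise disjoint intervals, m(union_i I_i) = sum_i m(I_i),
and m is invariant under swapping open/closed endpoints (single points have measure 0).
So m(E) = sum_i (b_i - a_i).
  I_1 has length -13/2 - (-17/2) = 2.
  I_2 has length -23/4 - (-25/4) = 1/2.
  I_3 has length -11/4 - (-19/4) = 2.
Summing:
  m(E) = 2 + 1/2 + 2 = 9/2.

9/2


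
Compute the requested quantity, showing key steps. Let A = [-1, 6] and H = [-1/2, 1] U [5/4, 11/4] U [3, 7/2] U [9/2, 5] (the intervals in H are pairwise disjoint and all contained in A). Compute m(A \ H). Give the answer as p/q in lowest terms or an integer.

The ambient interval has length m(A) = 6 - (-1) = 7.
Since the holes are disjoint and sit inside A, by finite additivity
  m(H) = sum_i (b_i - a_i), and m(A \ H) = m(A) - m(H).
Computing the hole measures:
  m(H_1) = 1 - (-1/2) = 3/2.
  m(H_2) = 11/4 - 5/4 = 3/2.
  m(H_3) = 7/2 - 3 = 1/2.
  m(H_4) = 5 - 9/2 = 1/2.
Summed: m(H) = 3/2 + 3/2 + 1/2 + 1/2 = 4.
So m(A \ H) = 7 - 4 = 3.

3


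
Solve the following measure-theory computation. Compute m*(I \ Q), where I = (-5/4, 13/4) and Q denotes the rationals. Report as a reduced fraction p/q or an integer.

The interval I = (-5/4, 13/4) has m(I) = 13/4 - (-5/4) = 9/2 (endpoints are measure-zero, so open/closed/half-open agree). Write I = (I cap Q) u (I \ Q). The rationals in I are countable, so m*(I cap Q) = 0 (cover each rational by intervals whose total length is arbitrarily small). By countable subadditivity m*(I) <= m*(I cap Q) + m*(I \ Q), hence m*(I \ Q) >= m(I) = 9/2. The reverse inequality m*(I \ Q) <= m*(I) = 9/2 is trivial since (I \ Q) is a subset of I. Therefore m*(I \ Q) = 9/2.

9/2


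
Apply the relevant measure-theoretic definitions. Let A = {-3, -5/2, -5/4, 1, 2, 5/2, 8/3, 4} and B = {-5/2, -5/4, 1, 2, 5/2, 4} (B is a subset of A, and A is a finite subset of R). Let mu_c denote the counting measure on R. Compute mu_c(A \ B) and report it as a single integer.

Counting measure assigns mu_c(E) = |E| (number of elements) when E is finite. For B subset A, A \ B is the set of elements of A not in B, so |A \ B| = |A| - |B|.
|A| = 8, |B| = 6, so mu_c(A \ B) = 8 - 6 = 2.

2


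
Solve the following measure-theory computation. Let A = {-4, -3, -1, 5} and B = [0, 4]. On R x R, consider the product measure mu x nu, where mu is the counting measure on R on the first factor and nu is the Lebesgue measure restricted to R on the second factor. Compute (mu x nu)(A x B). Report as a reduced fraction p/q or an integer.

For a measurable rectangle A x B, the product measure satisfies
  (mu x nu)(A x B) = mu(A) * nu(B).
  mu(A) = 4.
  nu(B) = 4.
  (mu x nu)(A x B) = 4 * 4 = 16.

16


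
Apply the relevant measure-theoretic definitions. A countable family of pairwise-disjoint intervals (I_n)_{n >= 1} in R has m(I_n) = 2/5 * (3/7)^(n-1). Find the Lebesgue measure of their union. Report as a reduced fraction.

By countable additivity of the Lebesgue measure on pairwise disjoint measurable sets,
  m(union_{n >= 1} I_n) = sum_{n >= 1} m(I_n) = sum_{n >= 1} a * r^(n-1),
  with a = 2/5 and r = 3/7.
Since 0 < r = 3/7 < 1, the geometric series converges:
  sum_{n >= 1} a * r^(n-1) = a / (1 - r).
  = 2/5 / (1 - 3/7)
  = 2/5 / (4/7)
  = 7/10.

7/10


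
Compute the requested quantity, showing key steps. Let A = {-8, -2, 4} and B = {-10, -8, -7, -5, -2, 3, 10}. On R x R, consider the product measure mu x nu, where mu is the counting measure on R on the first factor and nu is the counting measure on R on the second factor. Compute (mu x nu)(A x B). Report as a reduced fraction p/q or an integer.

For a measurable rectangle A x B, the product measure satisfies
  (mu x nu)(A x B) = mu(A) * nu(B).
  mu(A) = 3.
  nu(B) = 7.
  (mu x nu)(A x B) = 3 * 7 = 21.

21


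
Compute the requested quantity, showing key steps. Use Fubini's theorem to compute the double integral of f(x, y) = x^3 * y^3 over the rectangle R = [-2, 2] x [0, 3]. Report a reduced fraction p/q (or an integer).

f(x, y) is a tensor product of a function of x and a function of y, and both factors are bounded continuous (hence Lebesgue integrable) on the rectangle, so Fubini's theorem applies:
  integral_R f d(m x m) = (integral_a1^b1 x^3 dx) * (integral_a2^b2 y^3 dy).
Inner integral in x: integral_{-2}^{2} x^3 dx = (2^4 - (-2)^4)/4
  = 0.
Inner integral in y: integral_{0}^{3} y^3 dy = (3^4 - 0^4)/4
  = 81/4.
Product: (0) * (81/4) = 0.

0


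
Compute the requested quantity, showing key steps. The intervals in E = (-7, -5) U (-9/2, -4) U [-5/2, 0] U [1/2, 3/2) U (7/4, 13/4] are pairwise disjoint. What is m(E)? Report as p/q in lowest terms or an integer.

For pairwise disjoint intervals, m(union_i I_i) = sum_i m(I_i),
and m is invariant under swapping open/closed endpoints (single points have measure 0).
So m(E) = sum_i (b_i - a_i).
  I_1 has length -5 - (-7) = 2.
  I_2 has length -4 - (-9/2) = 1/2.
  I_3 has length 0 - (-5/2) = 5/2.
  I_4 has length 3/2 - 1/2 = 1.
  I_5 has length 13/4 - 7/4 = 3/2.
Summing:
  m(E) = 2 + 1/2 + 5/2 + 1 + 3/2 = 15/2.

15/2


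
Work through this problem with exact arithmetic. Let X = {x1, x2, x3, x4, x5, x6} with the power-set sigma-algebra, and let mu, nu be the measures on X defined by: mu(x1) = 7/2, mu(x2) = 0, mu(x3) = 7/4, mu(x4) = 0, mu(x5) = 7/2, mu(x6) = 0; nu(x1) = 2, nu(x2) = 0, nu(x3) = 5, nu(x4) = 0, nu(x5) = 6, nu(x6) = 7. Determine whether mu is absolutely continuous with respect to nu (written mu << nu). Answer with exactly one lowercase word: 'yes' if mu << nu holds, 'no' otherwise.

mu << nu means: every nu-null measurable set is also mu-null; equivalently, for every atom x, if nu({x}) = 0 then mu({x}) = 0.
Checking each atom:
  x1: nu = 2 > 0 -> no constraint.
  x2: nu = 0, mu = 0 -> consistent with mu << nu.
  x3: nu = 5 > 0 -> no constraint.
  x4: nu = 0, mu = 0 -> consistent with mu << nu.
  x5: nu = 6 > 0 -> no constraint.
  x6: nu = 7 > 0 -> no constraint.
No atom violates the condition. Therefore mu << nu.

yes


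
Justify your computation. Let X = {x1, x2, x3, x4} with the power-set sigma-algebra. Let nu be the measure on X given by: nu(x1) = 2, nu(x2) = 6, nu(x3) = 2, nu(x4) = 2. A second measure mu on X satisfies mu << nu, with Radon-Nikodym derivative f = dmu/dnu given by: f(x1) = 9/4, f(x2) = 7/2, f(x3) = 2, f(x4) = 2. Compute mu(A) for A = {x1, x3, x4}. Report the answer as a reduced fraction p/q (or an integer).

By the defining property of the Radon-Nikodym derivative, for every measurable set A,
  mu(A) = integral_A f dnu.
Since nu is a discrete measure concentrated on the atoms of X, the integral over A reduces to the sum
  mu(A) = sum_{x in A} f(x) * nu({x}).
Computing each term:
  x1: f(x1) * nu(x1) = 9/4 * 2 = 9/2.
  x3: f(x3) * nu(x3) = 2 * 2 = 4.
  x4: f(x4) * nu(x4) = 2 * 2 = 4.
Summing: mu(A) = 9/2 + 4 + 4 = 25/2.

25/2


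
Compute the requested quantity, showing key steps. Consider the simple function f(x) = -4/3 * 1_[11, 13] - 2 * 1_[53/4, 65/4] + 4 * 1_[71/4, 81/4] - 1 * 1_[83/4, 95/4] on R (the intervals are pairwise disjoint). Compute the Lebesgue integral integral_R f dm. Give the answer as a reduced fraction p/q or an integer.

For a simple function f = sum_i c_i * 1_{A_i} with disjoint A_i,
  integral f dm = sum_i c_i * m(A_i).
Lengths of the A_i:
  m(A_1) = 13 - 11 = 2.
  m(A_2) = 65/4 - 53/4 = 3.
  m(A_3) = 81/4 - 71/4 = 5/2.
  m(A_4) = 95/4 - 83/4 = 3.
Contributions c_i * m(A_i):
  (-4/3) * (2) = -8/3.
  (-2) * (3) = -6.
  (4) * (5/2) = 10.
  (-1) * (3) = -3.
Total: -8/3 - 6 + 10 - 3 = -5/3.

-5/3


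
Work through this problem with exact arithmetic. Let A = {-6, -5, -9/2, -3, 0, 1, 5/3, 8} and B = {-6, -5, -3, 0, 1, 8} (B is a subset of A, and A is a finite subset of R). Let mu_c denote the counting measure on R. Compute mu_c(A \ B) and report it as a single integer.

Counting measure assigns mu_c(E) = |E| (number of elements) when E is finite. For B subset A, A \ B is the set of elements of A not in B, so |A \ B| = |A| - |B|.
|A| = 8, |B| = 6, so mu_c(A \ B) = 8 - 6 = 2.

2


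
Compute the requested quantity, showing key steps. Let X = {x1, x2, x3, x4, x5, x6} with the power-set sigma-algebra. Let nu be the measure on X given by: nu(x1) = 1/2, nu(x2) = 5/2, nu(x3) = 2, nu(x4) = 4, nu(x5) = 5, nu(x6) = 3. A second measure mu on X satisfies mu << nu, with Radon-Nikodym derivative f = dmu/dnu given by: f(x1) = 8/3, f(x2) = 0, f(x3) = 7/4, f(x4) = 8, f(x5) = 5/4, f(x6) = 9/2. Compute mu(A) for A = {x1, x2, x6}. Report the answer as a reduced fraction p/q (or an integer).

By the defining property of the Radon-Nikodym derivative, for every measurable set A,
  mu(A) = integral_A f dnu.
Since nu is a discrete measure concentrated on the atoms of X, the integral over A reduces to the sum
  mu(A) = sum_{x in A} f(x) * nu({x}).
Computing each term:
  x1: f(x1) * nu(x1) = 8/3 * 1/2 = 4/3.
  x2: f(x2) * nu(x2) = 0 * 5/2 = 0.
  x6: f(x6) * nu(x6) = 9/2 * 3 = 27/2.
Summing: mu(A) = 4/3 + 0 + 27/2 = 89/6.

89/6


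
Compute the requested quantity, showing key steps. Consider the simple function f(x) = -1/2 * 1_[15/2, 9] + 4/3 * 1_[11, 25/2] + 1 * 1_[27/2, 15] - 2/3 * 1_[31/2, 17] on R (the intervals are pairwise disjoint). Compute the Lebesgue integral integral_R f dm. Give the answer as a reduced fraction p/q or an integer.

For a simple function f = sum_i c_i * 1_{A_i} with disjoint A_i,
  integral f dm = sum_i c_i * m(A_i).
Lengths of the A_i:
  m(A_1) = 9 - 15/2 = 3/2.
  m(A_2) = 25/2 - 11 = 3/2.
  m(A_3) = 15 - 27/2 = 3/2.
  m(A_4) = 17 - 31/2 = 3/2.
Contributions c_i * m(A_i):
  (-1/2) * (3/2) = -3/4.
  (4/3) * (3/2) = 2.
  (1) * (3/2) = 3/2.
  (-2/3) * (3/2) = -1.
Total: -3/4 + 2 + 3/2 - 1 = 7/4.

7/4


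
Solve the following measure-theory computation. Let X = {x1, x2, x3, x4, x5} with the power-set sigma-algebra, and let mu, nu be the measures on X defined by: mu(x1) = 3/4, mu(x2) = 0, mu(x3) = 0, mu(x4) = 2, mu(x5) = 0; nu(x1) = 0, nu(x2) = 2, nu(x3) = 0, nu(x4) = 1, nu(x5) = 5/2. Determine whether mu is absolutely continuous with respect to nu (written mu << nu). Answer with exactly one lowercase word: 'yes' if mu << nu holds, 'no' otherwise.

mu << nu means: every nu-null measurable set is also mu-null; equivalently, for every atom x, if nu({x}) = 0 then mu({x}) = 0.
Checking each atom:
  x1: nu = 0, mu = 3/4 > 0 -> violates mu << nu.
  x2: nu = 2 > 0 -> no constraint.
  x3: nu = 0, mu = 0 -> consistent with mu << nu.
  x4: nu = 1 > 0 -> no constraint.
  x5: nu = 5/2 > 0 -> no constraint.
The atom(s) x1 violate the condition (nu = 0 but mu > 0). Therefore mu is NOT absolutely continuous w.r.t. nu.

no


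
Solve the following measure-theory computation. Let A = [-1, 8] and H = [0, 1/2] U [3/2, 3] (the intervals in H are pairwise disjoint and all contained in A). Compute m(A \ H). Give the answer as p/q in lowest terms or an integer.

The ambient interval has length m(A) = 8 - (-1) = 9.
Since the holes are disjoint and sit inside A, by finite additivity
  m(H) = sum_i (b_i - a_i), and m(A \ H) = m(A) - m(H).
Computing the hole measures:
  m(H_1) = 1/2 - 0 = 1/2.
  m(H_2) = 3 - 3/2 = 3/2.
Summed: m(H) = 1/2 + 3/2 = 2.
So m(A \ H) = 9 - 2 = 7.

7


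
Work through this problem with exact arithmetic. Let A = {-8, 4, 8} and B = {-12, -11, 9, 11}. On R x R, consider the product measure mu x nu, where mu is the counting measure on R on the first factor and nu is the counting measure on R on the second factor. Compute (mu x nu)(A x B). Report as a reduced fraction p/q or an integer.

For a measurable rectangle A x B, the product measure satisfies
  (mu x nu)(A x B) = mu(A) * nu(B).
  mu(A) = 3.
  nu(B) = 4.
  (mu x nu)(A x B) = 3 * 4 = 12.

12


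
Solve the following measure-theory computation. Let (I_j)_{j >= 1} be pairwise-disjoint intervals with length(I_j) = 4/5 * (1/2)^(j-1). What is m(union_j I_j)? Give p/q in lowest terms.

By countable additivity of the Lebesgue measure on pairwise disjoint measurable sets,
  m(union_{j >= 1} I_j) = sum_{j >= 1} m(I_j) = sum_{j >= 1} a * r^(j-1),
  with a = 4/5 and r = 1/2.
Since 0 < r = 1/2 < 1, the geometric series converges:
  sum_{j >= 1} a * r^(j-1) = a / (1 - r).
  = 4/5 / (1 - 1/2)
  = 4/5 / (1/2)
  = 8/5.

8/5


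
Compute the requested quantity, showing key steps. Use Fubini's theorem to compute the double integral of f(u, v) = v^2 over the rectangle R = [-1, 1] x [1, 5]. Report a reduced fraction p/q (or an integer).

f(u, v) is a tensor product of a function of u and a function of v, and both factors are bounded continuous (hence Lebesgue integrable) on the rectangle, so Fubini's theorem applies:
  integral_R f d(m x m) = (integral_a1^b1 1 du) * (integral_a2^b2 v^2 dv).
Inner integral in u: integral_{-1}^{1} 1 du = (1^1 - (-1)^1)/1
  = 2.
Inner integral in v: integral_{1}^{5} v^2 dv = (5^3 - 1^3)/3
  = 124/3.
Product: (2) * (124/3) = 248/3.

248/3


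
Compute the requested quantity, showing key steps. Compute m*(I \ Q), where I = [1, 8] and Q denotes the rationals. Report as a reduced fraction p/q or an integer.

The interval I = [1, 8] has m(I) = 8 - 1 = 7 (endpoints are measure-zero, so open/closed/half-open agree). Write I = (I cap Q) u (I \ Q). The rationals in I are countable, so m*(I cap Q) = 0 (cover each rational by intervals whose total length is arbitrarily small). By countable subadditivity m*(I) <= m*(I cap Q) + m*(I \ Q), hence m*(I \ Q) >= m(I) = 7. The reverse inequality m*(I \ Q) <= m*(I) = 7 is trivial since (I \ Q) is a subset of I. Therefore m*(I \ Q) = 7.

7


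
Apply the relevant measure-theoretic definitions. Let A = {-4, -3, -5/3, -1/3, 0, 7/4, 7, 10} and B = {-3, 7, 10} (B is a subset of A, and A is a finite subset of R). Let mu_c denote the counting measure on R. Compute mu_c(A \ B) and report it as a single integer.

Counting measure assigns mu_c(E) = |E| (number of elements) when E is finite. For B subset A, A \ B is the set of elements of A not in B, so |A \ B| = |A| - |B|.
|A| = 8, |B| = 3, so mu_c(A \ B) = 8 - 3 = 5.

5


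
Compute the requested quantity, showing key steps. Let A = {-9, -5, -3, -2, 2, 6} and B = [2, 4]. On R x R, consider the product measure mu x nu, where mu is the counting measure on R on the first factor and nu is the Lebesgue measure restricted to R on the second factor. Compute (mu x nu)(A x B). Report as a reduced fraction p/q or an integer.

For a measurable rectangle A x B, the product measure satisfies
  (mu x nu)(A x B) = mu(A) * nu(B).
  mu(A) = 6.
  nu(B) = 2.
  (mu x nu)(A x B) = 6 * 2 = 12.

12


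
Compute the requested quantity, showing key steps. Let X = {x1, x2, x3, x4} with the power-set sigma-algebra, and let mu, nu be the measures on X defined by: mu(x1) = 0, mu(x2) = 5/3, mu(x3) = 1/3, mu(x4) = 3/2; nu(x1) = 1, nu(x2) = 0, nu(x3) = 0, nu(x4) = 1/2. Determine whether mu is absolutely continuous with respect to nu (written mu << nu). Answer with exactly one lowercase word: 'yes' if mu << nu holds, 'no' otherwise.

mu << nu means: every nu-null measurable set is also mu-null; equivalently, for every atom x, if nu({x}) = 0 then mu({x}) = 0.
Checking each atom:
  x1: nu = 1 > 0 -> no constraint.
  x2: nu = 0, mu = 5/3 > 0 -> violates mu << nu.
  x3: nu = 0, mu = 1/3 > 0 -> violates mu << nu.
  x4: nu = 1/2 > 0 -> no constraint.
The atom(s) x2, x3 violate the condition (nu = 0 but mu > 0). Therefore mu is NOT absolutely continuous w.r.t. nu.

no


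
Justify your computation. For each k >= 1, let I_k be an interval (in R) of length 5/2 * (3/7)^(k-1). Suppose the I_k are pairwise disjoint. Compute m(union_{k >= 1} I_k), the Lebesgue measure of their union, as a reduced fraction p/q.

By countable additivity of the Lebesgue measure on pairwise disjoint measurable sets,
  m(union_{k >= 1} I_k) = sum_{k >= 1} m(I_k) = sum_{k >= 1} a * r^(k-1),
  with a = 5/2 and r = 3/7.
Since 0 < r = 3/7 < 1, the geometric series converges:
  sum_{k >= 1} a * r^(k-1) = a / (1 - r).
  = 5/2 / (1 - 3/7)
  = 5/2 / (4/7)
  = 35/8.

35/8


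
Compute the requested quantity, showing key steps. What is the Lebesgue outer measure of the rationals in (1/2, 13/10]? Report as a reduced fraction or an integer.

The set Q cap (1/2, 13/10] is countable (a subset of the countable set Q). Lebesgue outer measure of any countable set is 0: each singleton {q} has m*({q}) = 0, and by countable subadditivity m*(union_k {q_k}) <= sum_k m*({q_k}) = sum_k 0 = 0. The reverse inequality m*(E) >= 0 is automatic. So m*(Q cap (1/2, 13/10]) = 0.

0


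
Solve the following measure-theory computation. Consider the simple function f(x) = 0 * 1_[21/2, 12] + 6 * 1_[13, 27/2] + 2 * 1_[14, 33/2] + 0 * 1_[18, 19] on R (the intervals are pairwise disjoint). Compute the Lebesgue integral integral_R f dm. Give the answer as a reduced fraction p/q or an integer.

For a simple function f = sum_i c_i * 1_{A_i} with disjoint A_i,
  integral f dm = sum_i c_i * m(A_i).
Lengths of the A_i:
  m(A_1) = 12 - 21/2 = 3/2.
  m(A_2) = 27/2 - 13 = 1/2.
  m(A_3) = 33/2 - 14 = 5/2.
  m(A_4) = 19 - 18 = 1.
Contributions c_i * m(A_i):
  (0) * (3/2) = 0.
  (6) * (1/2) = 3.
  (2) * (5/2) = 5.
  (0) * (1) = 0.
Total: 0 + 3 + 5 + 0 = 8.

8


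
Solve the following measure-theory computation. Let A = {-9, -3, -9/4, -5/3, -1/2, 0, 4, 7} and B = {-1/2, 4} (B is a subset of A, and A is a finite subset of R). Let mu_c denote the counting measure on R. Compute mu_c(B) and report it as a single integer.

Counting measure assigns mu_c(E) = |E| (number of elements) when E is finite.
B has 2 element(s), so mu_c(B) = 2.

2
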